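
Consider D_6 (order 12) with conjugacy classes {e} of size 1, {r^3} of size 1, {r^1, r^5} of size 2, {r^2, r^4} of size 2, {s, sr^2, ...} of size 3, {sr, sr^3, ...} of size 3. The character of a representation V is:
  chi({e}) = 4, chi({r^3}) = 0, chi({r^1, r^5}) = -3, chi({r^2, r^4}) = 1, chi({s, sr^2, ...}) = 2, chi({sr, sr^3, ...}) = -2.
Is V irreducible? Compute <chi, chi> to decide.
Not irreducible (reducible): <chi, chi> = 5 > 1.

<chi, chi> = (1/|G|) sum_C |C| * |chi(C)|^2 = (1/12)[1*|4|^2 + 1*|0|^2 + 2*|-3|^2 + 2*|1|^2 + 3*|2|^2 + 3*|-2|^2]
  = (1/12)[(16) + (0) + (18) + (2) + (12) + (12)] = 60/12 = 5.
A character is irreducible iff <chi, chi> = 1, so this representation is reducible.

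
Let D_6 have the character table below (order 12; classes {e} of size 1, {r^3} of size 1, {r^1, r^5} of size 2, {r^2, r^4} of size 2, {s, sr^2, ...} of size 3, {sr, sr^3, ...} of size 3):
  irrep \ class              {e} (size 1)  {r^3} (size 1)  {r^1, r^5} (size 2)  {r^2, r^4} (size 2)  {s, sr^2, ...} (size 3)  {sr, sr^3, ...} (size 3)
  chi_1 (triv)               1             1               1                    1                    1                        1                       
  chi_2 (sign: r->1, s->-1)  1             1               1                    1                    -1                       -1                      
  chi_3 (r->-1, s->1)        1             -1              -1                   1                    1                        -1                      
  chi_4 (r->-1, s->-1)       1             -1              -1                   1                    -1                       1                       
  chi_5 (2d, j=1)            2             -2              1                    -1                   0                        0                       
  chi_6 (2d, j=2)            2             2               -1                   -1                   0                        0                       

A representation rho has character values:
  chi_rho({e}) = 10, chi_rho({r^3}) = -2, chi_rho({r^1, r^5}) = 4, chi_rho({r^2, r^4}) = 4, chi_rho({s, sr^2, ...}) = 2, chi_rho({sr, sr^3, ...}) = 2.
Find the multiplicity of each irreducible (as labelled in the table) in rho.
Multiplicities: chi_1: 3, chi_2: 1, chi_3: 1, chi_4: 1, chi_5: 2, chi_6: 0.

Solution. Use <chi_rho, chi> = (1/|G|) sum_C |C| * chi_rho(C) * conj(chi(C)) with |G| = 12 for each irreducible chi in the table:
  <chi_rho, chi_1> = (1/12)[1*(10)*conj(1) + 1*(-2)*conj(1) + 2*(4)*conj(1) + 2*(4)*conj(1) + 3*(2)*conj(1) + 3*(2)*conj(1)]
      = (1/12)[(10) + (-2) + (8) + (8) + (6) + (6)] = 36/12 = 3
  <chi_rho, chi_2> = (1/12)[1*(10)*conj(1) + 1*(-2)*conj(1) + 2*(4)*conj(1) + 2*(4)*conj(1) + 3*(2)*conj(-1) + 3*(2)*conj(-1)]
      = (1/12)[(10) + (-2) + (8) + (8) + (-6) + (-6)] = 12/12 = 1
  <chi_rho, chi_3> = (1/12)[1*(10)*conj(1) + 1*(-2)*conj(-1) + 2*(4)*conj(-1) + 2*(4)*conj(1) + 3*(2)*conj(1) + 3*(2)*conj(-1)]
      = (1/12)[(10) + (2) + (-8) + (8) + (6) + (-6)] = 12/12 = 1
  <chi_rho, chi_4> = (1/12)[1*(10)*conj(1) + 1*(-2)*conj(-1) + 2*(4)*conj(-1) + 2*(4)*conj(1) + 3*(2)*conj(-1) + 3*(2)*conj(1)]
      = (1/12)[(10) + (2) + (-8) + (8) + (-6) + (6)] = 12/12 = 1
  <chi_rho, chi_5> = (1/12)[1*(10)*conj(2) + 1*(-2)*conj(-2) + 2*(4)*conj(1) + 2*(4)*conj(-1) + 3*(2)*conj(0) + 3*(2)*conj(0)]
      = (1/12)[(20) + (4) + (8) + (-8) + (0) + (0)] = 24/12 = 2
  <chi_rho, chi_6> = (1/12)[1*(10)*conj(2) + 1*(-2)*conj(2) + 2*(4)*conj(-1) + 2*(4)*conj(-1) + 3*(2)*conj(0) + 3*(2)*conj(0)]
      = (1/12)[(20) + (-4) + (-8) + (-8) + (0) + (0)] = 0/12 = 0
Dimension check: dim(rho) = sum (mult * dim) = 3*1 + 1*1 + 1*1 + 1*1 + 2*2 + 0*2 = 10 = chi_rho(e) = 10.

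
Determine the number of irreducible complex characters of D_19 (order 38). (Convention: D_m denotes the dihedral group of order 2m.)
11

The number of irreducible complex representations of a finite group equals its number of conjugacy classes. D_19 has 11 conjugacy classes ((n+3)/2 for n odd), so D_19 (order 38) has exactly 11 irreducible complex representations.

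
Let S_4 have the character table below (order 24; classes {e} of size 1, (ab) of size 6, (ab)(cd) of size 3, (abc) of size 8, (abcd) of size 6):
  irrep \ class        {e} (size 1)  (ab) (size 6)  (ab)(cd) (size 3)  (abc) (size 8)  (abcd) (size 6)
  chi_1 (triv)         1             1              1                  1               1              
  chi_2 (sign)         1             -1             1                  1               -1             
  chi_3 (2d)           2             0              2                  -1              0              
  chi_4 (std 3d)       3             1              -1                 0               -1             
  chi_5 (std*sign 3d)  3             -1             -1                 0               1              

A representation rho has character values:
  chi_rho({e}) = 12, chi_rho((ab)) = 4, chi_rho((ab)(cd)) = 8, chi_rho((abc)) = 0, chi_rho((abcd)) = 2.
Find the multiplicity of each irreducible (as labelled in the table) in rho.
Multiplicities: chi_1: 3, chi_2: 0, chi_3: 3, chi_4: 1, chi_5: 0.

Details: Use <chi_rho, chi> = (1/|G|) sum_C |C| * chi_rho(C) * conj(chi(C)) with |G| = 24 for each irreducible chi in the table:
  <chi_rho, chi_1> = (1/24)[1*(12)*conj(1) + 6*(4)*conj(1) + 3*(8)*conj(1) + 8*(0)*conj(1) + 6*(2)*conj(1)]
      = (1/24)[(12) + (24) + (24) + (0) + (12)] = 72/24 = 3
  <chi_rho, chi_2> = (1/24)[1*(12)*conj(1) + 6*(4)*conj(-1) + 3*(8)*conj(1) + 8*(0)*conj(1) + 6*(2)*conj(-1)]
      = (1/24)[(12) + (-24) + (24) + (0) + (-12)] = 0/24 = 0
  <chi_rho, chi_3> = (1/24)[1*(12)*conj(2) + 6*(4)*conj(0) + 3*(8)*conj(2) + 8*(0)*conj(-1) + 6*(2)*conj(0)]
      = (1/24)[(24) + (0) + (48) + (0) + (0)] = 72/24 = 3
  <chi_rho, chi_4> = (1/24)[1*(12)*conj(3) + 6*(4)*conj(1) + 3*(8)*conj(-1) + 8*(0)*conj(0) + 6*(2)*conj(-1)]
      = (1/24)[(36) + (24) + (-24) + (0) + (-12)] = 24/24 = 1
  <chi_rho, chi_5> = (1/24)[1*(12)*conj(3) + 6*(4)*conj(-1) + 3*(8)*conj(-1) + 8*(0)*conj(0) + 6*(2)*conj(1)]
      = (1/24)[(36) + (-24) + (-24) + (0) + (12)] = 0/24 = 0
Dimension check: dim(rho) = sum (mult * dim) = 3*1 + 0*1 + 3*2 + 1*3 + 0*3 = 12 = chi_rho(e) = 12.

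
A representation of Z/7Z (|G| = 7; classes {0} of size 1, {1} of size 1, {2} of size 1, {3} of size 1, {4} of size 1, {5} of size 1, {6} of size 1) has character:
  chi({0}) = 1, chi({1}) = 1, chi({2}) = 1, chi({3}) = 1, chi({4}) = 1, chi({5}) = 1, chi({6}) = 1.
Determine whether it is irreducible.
Irreducible: <chi, chi> = 1.

Details: <chi, chi> = (1/|G|) sum_C |C| * |chi(C)|^2 = (1/7)[1*|1|^2 + 1*|1|^2 + 1*|1|^2 + 1*|1|^2 + 1*|1|^2 + 1*|1|^2 + 1*|1|^2]
  = (1/7)[(1) + (1) + (1) + (1) + (1) + (1) + (1)] = 7/7 = 1.
(Exp terms are combined using exp(i*s)*conj(exp(i*t)) = exp(i*(s-t)), and sums of them are collapsed using the identity that for every m > 1 the m distinct m-th roots of unity sum to 0, e.g. 1 + exp(2*I*pi/3) + exp(-2*I*pi/3) = 0.)
A character is irreducible iff <chi, chi> = 1, so this representation is irreducible.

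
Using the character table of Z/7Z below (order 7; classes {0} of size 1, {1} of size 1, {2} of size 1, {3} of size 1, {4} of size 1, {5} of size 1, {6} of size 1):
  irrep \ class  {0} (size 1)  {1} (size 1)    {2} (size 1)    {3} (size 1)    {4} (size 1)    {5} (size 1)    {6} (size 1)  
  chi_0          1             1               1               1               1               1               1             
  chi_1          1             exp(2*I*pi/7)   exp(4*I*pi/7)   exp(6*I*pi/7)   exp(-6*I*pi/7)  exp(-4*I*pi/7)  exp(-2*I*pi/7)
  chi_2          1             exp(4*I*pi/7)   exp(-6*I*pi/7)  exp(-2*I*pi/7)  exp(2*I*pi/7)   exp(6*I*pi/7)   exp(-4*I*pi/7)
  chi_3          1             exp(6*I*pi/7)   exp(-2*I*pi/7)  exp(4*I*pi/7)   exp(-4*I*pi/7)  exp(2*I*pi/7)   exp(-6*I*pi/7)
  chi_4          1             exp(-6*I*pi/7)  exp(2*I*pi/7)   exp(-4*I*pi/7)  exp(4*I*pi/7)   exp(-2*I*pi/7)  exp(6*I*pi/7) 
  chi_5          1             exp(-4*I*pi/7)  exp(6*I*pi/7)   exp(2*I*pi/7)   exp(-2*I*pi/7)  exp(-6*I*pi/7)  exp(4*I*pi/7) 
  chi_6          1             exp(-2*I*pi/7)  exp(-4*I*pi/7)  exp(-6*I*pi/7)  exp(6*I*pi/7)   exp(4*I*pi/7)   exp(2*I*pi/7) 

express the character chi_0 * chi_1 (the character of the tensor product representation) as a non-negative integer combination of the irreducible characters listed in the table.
chi_0 tensor chi_1 = chi_1 (all other irreducibles have multiplicity 0).

Why: The character of a tensor product is the pointwise product (chi_0 * chi_1)(C) = chi_0(C) * chi_1(C):
  {0}: (1)*(1), {1}: (1)*(exp(2*I*pi/7)), {2}: (1)*(exp(4*I*pi/7)), {3}: (1)*(exp(6*I*pi/7)), {4}: (1)*(exp(-6*I*pi/7)), {5}: (1)*(exp(-4*I*pi/7)), {6}: (1)*(exp(-2*I*pi/7))
so (chi_0 * chi_1) takes values
  {0} -> 1, {1} -> exp(2*I*pi/7), {2} -> exp(4*I*pi/7), {3} -> exp(6*I*pi/7), {4} -> exp(-6*I*pi/7), {5} -> exp(-4*I*pi/7), {6} -> exp(-2*I*pi/7).
Now take the inner product of this character with each irreducible chi from the table, <chi_0*chi_1, chi> = (1/7) sum_C |C| (chi_0*chi_1)(C) conj(chi(C)):
  <chi_0*chi_1, chi_0> = (1/7)[1*(1)*conj(1) + 1*(exp(2*I*pi/7))*conj(1) + 1*(exp(4*I*pi/7))*conj(1) + 1*(exp(6*I*pi/7))*conj(1) + 1*(exp(-6*I*pi/7))*conj(1) + 1*(exp(-4*I*pi/7))*conj(1) + 1*(exp(-2*I*pi/7))*conj(1)]
      = (1/7)[(1) + (exp(2*I*pi/7)) + (exp(4*I*pi/7)) + (exp(6*I*pi/7)) + (exp(-6*I*pi/7)) + (exp(-4*I*pi/7)) + (exp(-2*I*pi/7))] = 0/7 = 0
  <chi_0*chi_1, chi_1> = (1/7)[1*(1)*conj(1) + 1*(exp(2*I*pi/7))*conj(exp(2*I*pi/7)) + 1*(exp(4*I*pi/7))*conj(exp(4*I*pi/7)) + 1*(exp(6*I*pi/7))*conj(exp(6*I*pi/7)) + 1*(exp(-6*I*pi/7))*conj(exp(-6*I*pi/7)) + 1*(exp(-4*I*pi/7))*conj(exp(-4*I*pi/7)) + 1*(exp(-2*I*pi/7))*conj(exp(-2*I*pi/7))]
      = (1/7)[(1) + (1) + (1) + (1) + (1) + (1) + (1)] = 7/7 = 1
  <chi_0*chi_1, chi_2> = (1/7)[1*(1)*conj(1) + 1*(exp(2*I*pi/7))*conj(exp(4*I*pi/7)) + 1*(exp(4*I*pi/7))*conj(exp(-6*I*pi/7)) + 1*(exp(6*I*pi/7))*conj(exp(-2*I*pi/7)) + 1*(exp(-6*I*pi/7))*conj(exp(2*I*pi/7)) + 1*(exp(-4*I*pi/7))*conj(exp(6*I*pi/7)) + 1*(exp(-2*I*pi/7))*conj(exp(-4*I*pi/7))]
      = (1/7)[(1) + (exp(-2*I*pi/7)) + (exp(-4*I*pi/7)) + (exp(-6*I*pi/7)) + (exp(6*I*pi/7)) + (exp(4*I*pi/7)) + (exp(2*I*pi/7))] = 0/7 = 0
  <chi_0*chi_1, chi_3> = (1/7)[1*(1)*conj(1) + 1*(exp(2*I*pi/7))*conj(exp(6*I*pi/7)) + 1*(exp(4*I*pi/7))*conj(exp(-2*I*pi/7)) + 1*(exp(6*I*pi/7))*conj(exp(4*I*pi/7)) + 1*(exp(-6*I*pi/7))*conj(exp(-4*I*pi/7)) + 1*(exp(-4*I*pi/7))*conj(exp(2*I*pi/7)) + 1*(exp(-2*I*pi/7))*conj(exp(-6*I*pi/7))]
      = (1/7)[(1) + (exp(-4*I*pi/7)) + (exp(6*I*pi/7)) + (exp(2*I*pi/7)) + (exp(-2*I*pi/7)) + (exp(-6*I*pi/7)) + (exp(4*I*pi/7))] = 0/7 = 0
  <chi_0*chi_1, chi_4> = (1/7)[1*(1)*conj(1) + 1*(exp(2*I*pi/7))*conj(exp(-6*I*pi/7)) + 1*(exp(4*I*pi/7))*conj(exp(2*I*pi/7)) + 1*(exp(6*I*pi/7))*conj(exp(-4*I*pi/7)) + 1*(exp(-6*I*pi/7))*conj(exp(4*I*pi/7)) + 1*(exp(-4*I*pi/7))*conj(exp(-2*I*pi/7)) + 1*(exp(-2*I*pi/7))*conj(exp(6*I*pi/7))]
      = (1/7)[(1) + (exp(-6*I*pi/7)) + (exp(2*I*pi/7)) + (exp(-4*I*pi/7)) + (exp(4*I*pi/7)) + (exp(-2*I*pi/7)) + (exp(6*I*pi/7))] = 0/7 = 0
  <chi_0*chi_1, chi_5> = (1/7)[1*(1)*conj(1) + 1*(exp(2*I*pi/7))*conj(exp(-4*I*pi/7)) + 1*(exp(4*I*pi/7))*conj(exp(6*I*pi/7)) + 1*(exp(6*I*pi/7))*conj(exp(2*I*pi/7)) + 1*(exp(-6*I*pi/7))*conj(exp(-2*I*pi/7)) + 1*(exp(-4*I*pi/7))*conj(exp(-6*I*pi/7)) + 1*(exp(-2*I*pi/7))*conj(exp(4*I*pi/7))]
      = (1/7)[(1) + (exp(6*I*pi/7)) + (exp(-2*I*pi/7)) + (exp(4*I*pi/7)) + (exp(-4*I*pi/7)) + (exp(2*I*pi/7)) + (exp(-6*I*pi/7))] = 0/7 = 0
  <chi_0*chi_1, chi_6> = (1/7)[1*(1)*conj(1) + 1*(exp(2*I*pi/7))*conj(exp(-2*I*pi/7)) + 1*(exp(4*I*pi/7))*conj(exp(-4*I*pi/7)) + 1*(exp(6*I*pi/7))*conj(exp(-6*I*pi/7)) + 1*(exp(-6*I*pi/7))*conj(exp(6*I*pi/7)) + 1*(exp(-4*I*pi/7))*conj(exp(4*I*pi/7)) + 1*(exp(-2*I*pi/7))*conj(exp(2*I*pi/7))]
      = (1/7)[(1) + (exp(4*I*pi/7)) + (exp(-6*I*pi/7)) + (exp(-2*I*pi/7)) + (exp(2*I*pi/7)) + (exp(6*I*pi/7)) + (exp(-4*I*pi/7))] = 0/7 = 0
(Exp terms are combined using exp(i*s)*conj(exp(i*t)) = exp(i*(s-t)), and sums of them are collapsed using the identity that for every m > 1 the m distinct m-th roots of unity sum to 0, e.g. 1 + exp(2*I*pi/3) + exp(-2*I*pi/3) = 0.)
Hence the multiplicities are chi_1: 1. Dimension check: dim(chi_0)*dim(chi_1) = 1*1 = 1 and sum (mult * dim) = 1*1 = 1.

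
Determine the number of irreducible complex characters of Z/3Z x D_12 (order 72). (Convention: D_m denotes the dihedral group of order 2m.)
27

Explanation: The number of irreducible complex representations of a finite group equals its number of conjugacy classes. For a direct product, #classes(G x H) = #classes(G) * #classes(H). Z/3Z has 3 classes (abelian), D_12 has 9 classes, so 3 * 9 = 27, so Z/3Z x D_12 (order 72) has exactly 27 irreducible complex representations.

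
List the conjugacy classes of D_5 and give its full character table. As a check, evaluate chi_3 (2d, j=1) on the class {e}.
Conjugacy classes: {e} of size 1, {r^1, r^4} of size 2, {r^2, r^3} of size 2, {s, sr, ..., sr^4} of size 5.
Character table:
  irrep \ class              {e} (size 1)  {r^1, r^4} (size 2)  {r^2, r^3} (size 2)  {s, sr, ..., sr^4} (size 5)
  chi_1 (triv)               1             1                    1                    1                          
  chi_2 (sign: r->1, s->-1)  1             1                    1                    -1                         
  chi_3 (2d, j=1)            2             -1/2 + sqrt(5)/2     -sqrt(5)/2 - 1/2     0                          
  chi_4 (2d, j=2)            2             -sqrt(5)/2 - 1/2     -1/2 + sqrt(5)/2     0                          

Spot check: chi_3 (2d, j=1) on {e} = 2.

Reasoning: D_5 has order 2*5 = 10 with 4 conjugacy classes, hence 4 irreducibles. Sum of squared dims 1 + 1 + 4 + 4 = 10 = |G|. Linear characters come from the abelianisation; the 2-dimensional irreps have character r^k -> 2*cos(2*pi*j*k/5), reflections -> 0.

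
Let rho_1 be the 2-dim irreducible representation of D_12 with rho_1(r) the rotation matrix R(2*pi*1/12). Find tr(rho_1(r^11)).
chi_{rho_1}(r^11) = 2*cos(2*pi*1*11/12) = sqrt(3)

Derivation: rho_1(r^11) is rotation by angle 2*pi*1*11/12, whose trace is 2*cos(2*pi*1*11/12) = sqrt(3).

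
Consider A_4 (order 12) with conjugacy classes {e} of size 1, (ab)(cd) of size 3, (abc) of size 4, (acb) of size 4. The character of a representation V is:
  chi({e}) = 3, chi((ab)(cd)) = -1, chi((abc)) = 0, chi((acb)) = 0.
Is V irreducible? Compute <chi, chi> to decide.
Irreducible: <chi, chi> = 1.

Justification: <chi, chi> = (1/|G|) sum_C |C| * |chi(C)|^2 = (1/12)[1*|3|^2 + 3*|-1|^2 + 4*|0|^2 + 4*|0|^2]
  = (1/12)[(9) + (3) + (0) + (0)] = 12/12 = 1.
(Exp terms are combined using exp(i*s)*conj(exp(i*t)) = exp(i*(s-t)), and sums of them are collapsed using the identity that for every m > 1 the m distinct m-th roots of unity sum to 0, e.g. 1 + exp(2*I*pi/3) + exp(-2*I*pi/3) = 0.)
A character is irreducible iff <chi, chi> = 1, so this representation is irreducible.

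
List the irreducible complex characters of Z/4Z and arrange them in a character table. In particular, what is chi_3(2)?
Character table of Z/4Z (irreps indexed chi_0,...,chi_3 with chi_k(m) = zeta_4^(k*m), zeta_4 = exp(2*pi*i/4)):
  irrep \ class  {0} (size 1)  {1} (size 1)  {2} (size 1)  {3} (size 1)
  chi_0          1             1             1             1           
  chi_1          1             I             -1            -I          
  chi_2          1             -1            1             -1          
  chi_3          1             -I            -1            I           

Spot check: chi_3(2) = zeta_4^(3*2) = zeta_4^6 = -1.

Solution. Z/4Z is abelian, so all 4 irreducible complex representations are 1-dimensional. They are given by chi_k(m) = zeta_4^(k*m) for k = 0,...,3. Row orthogonality: sum_m chi_k(m) conj(chi_l(m)) = 4 * [k = l].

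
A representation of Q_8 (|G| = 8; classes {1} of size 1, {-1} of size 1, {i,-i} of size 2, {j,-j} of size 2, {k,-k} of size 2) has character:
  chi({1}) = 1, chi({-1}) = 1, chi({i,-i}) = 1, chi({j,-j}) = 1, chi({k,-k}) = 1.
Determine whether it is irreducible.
Irreducible: <chi, chi> = 1.

<chi, chi> = (1/|G|) sum_C |C| * |chi(C)|^2 = (1/8)[1*|1|^2 + 1*|1|^2 + 2*|1|^2 + 2*|1|^2 + 2*|1|^2]
  = (1/8)[(1) + (1) + (2) + (2) + (2)] = 8/8 = 1.
A character is irreducible iff <chi, chi> = 1, so this representation is irreducible.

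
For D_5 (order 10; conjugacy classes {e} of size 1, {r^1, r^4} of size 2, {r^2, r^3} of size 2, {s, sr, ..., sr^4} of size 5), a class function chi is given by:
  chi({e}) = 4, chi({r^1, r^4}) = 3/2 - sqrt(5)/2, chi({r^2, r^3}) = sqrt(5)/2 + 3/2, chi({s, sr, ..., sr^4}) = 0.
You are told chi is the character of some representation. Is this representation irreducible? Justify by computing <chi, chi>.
Not irreducible (reducible): <chi, chi> = 3 > 1.

<chi, chi> = (1/|G|) sum_C |C| * |chi(C)|^2 = (1/10)[1*|4|^2 + 2*|3/2 - sqrt(5)/2|^2 + 2*|sqrt(5)/2 + 3/2|^2 + 5*|0|^2]
  = (1/10)[(16) + (7 - 3*sqrt(5)) + (3*sqrt(5) + 7) + (0)] = 30/10 = 3.
A character is irreducible iff <chi, chi> = 1, so this representation is reducible.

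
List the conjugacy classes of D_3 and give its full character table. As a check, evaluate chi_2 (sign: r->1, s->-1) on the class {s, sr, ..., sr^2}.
Conjugacy classes: {e} of size 1, {r^1, r^2} of size 2, {s, sr, ..., sr^2} of size 3.
Character table:
  irrep \ class              {e} (size 1)  {r^1, r^2} (size 2)  {s, sr, ..., sr^2} (size 3)
  chi_1 (triv)               1             1                    1                          
  chi_2 (sign: r->1, s->-1)  1             1                    -1                         
  chi_3 (2d, j=1)            2             -1                   0                          

Spot check: chi_2 (sign: r->1, s->-1) on {s, sr, ..., sr^2} = -1.

Solution. D_3 has order 2*3 = 6 with 3 conjugacy classes, hence 3 irreducibles. Sum of squared dims 1 + 1 + 4 = 6 = |G|. Linear characters come from the abelianisation; the 2-dimensional irreps have character r^k -> 2*cos(2*pi*j*k/3), reflections -> 0.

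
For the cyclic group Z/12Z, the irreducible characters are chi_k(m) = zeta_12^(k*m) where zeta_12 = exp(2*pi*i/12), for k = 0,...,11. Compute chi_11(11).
chi_11(11) = zeta_12^121 = exp(I*pi/6)

Justification: chi_11(11) = zeta_12^(11*11) = zeta_12^121. Since zeta_12^12 = 1, this equals zeta_12^1 = exp(2*pi*i*1/12) = exp(I*pi/6).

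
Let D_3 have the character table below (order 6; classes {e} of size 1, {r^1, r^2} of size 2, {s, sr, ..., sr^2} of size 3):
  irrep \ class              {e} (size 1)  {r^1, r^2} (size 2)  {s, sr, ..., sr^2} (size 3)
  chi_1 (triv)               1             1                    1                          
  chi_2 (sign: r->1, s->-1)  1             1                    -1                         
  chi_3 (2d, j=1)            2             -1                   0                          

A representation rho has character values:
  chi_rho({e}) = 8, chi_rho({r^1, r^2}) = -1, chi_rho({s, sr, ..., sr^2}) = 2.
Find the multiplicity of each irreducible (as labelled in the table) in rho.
Multiplicities: chi_1: 2, chi_2: 0, chi_3: 3.

Argument: Use <chi_rho, chi> = (1/|G|) sum_C |C| * chi_rho(C) * conj(chi(C)) with |G| = 6 for each irreducible chi in the table:
  <chi_rho, chi_1> = (1/6)[1*(8)*conj(1) + 2*(-1)*conj(1) + 3*(2)*conj(1)]
      = (1/6)[(8) + (-2) + (6)] = 12/6 = 2
  <chi_rho, chi_2> = (1/6)[1*(8)*conj(1) + 2*(-1)*conj(1) + 3*(2)*conj(-1)]
      = (1/6)[(8) + (-2) + (-6)] = 0/6 = 0
  <chi_rho, chi_3> = (1/6)[1*(8)*conj(2) + 2*(-1)*conj(-1) + 3*(2)*conj(0)]
      = (1/6)[(16) + (2) + (0)] = 18/6 = 3
Dimension check: dim(rho) = sum (mult * dim) = 2*1 + 0*1 + 3*2 = 8 = chi_rho(e) = 8.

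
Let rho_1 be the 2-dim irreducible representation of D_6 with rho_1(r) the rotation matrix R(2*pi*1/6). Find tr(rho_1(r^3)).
chi_{rho_1}(r^3) = 2*cos(2*pi*1*3/6) = -2

Solution. rho_1(r^3) is rotation by angle 2*pi*1*3/6, whose trace is 2*cos(2*pi*1*3/6) = -2.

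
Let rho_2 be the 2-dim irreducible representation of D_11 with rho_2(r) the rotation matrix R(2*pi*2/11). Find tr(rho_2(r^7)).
chi_{rho_2}(r^7) = 2*cos(2*pi*2*7/11) = -2*cos(5*pi/11)

Solution. rho_2(r^7) is rotation by angle 2*pi*2*7/11, whose trace is 2*cos(2*pi*2*7/11) = -2*cos(5*pi/11).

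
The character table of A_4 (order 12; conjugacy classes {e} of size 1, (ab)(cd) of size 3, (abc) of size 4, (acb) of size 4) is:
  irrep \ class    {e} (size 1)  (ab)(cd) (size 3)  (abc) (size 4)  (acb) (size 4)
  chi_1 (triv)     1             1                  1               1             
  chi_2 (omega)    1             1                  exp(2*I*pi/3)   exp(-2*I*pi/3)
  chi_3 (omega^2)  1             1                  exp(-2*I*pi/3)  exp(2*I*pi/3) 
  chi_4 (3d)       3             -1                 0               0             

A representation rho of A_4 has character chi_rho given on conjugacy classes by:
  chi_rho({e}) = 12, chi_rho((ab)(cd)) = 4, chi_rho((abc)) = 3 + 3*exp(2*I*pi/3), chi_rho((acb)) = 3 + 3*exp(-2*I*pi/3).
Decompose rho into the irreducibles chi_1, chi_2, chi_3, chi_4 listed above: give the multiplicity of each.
Multiplicities: chi_1: 3, chi_2: 3, chi_3: 0, chi_4: 2.

Derivation: Use <chi_rho, chi> = (1/|G|) sum_C |C| * chi_rho(C) * conj(chi(C)) with |G| = 12 for each irreducible chi in the table:
  <chi_rho, chi_1> = (1/12)[1*(12)*conj(1) + 3*(4)*conj(1) + 4*(3 + 3*exp(2*I*pi/3))*conj(1) + 4*(3 + 3*exp(-2*I*pi/3))*conj(1)]
      = (1/12)[(12) + (12) + (12 + 12*exp(2*I*pi/3)) + (12 + 12*exp(-2*I*pi/3))] = 36/12 = 3
  <chi_rho, chi_2> = (1/12)[1*(12)*conj(1) + 3*(4)*conj(1) + 4*(3 + 3*exp(2*I*pi/3))*conj(exp(2*I*pi/3)) + 4*(3 + 3*exp(-2*I*pi/3))*conj(exp(-2*I*pi/3))]
      = (1/12)[(12) + (12) + (12 + 12*exp(-2*I*pi/3)) + (12 + 12*exp(2*I*pi/3))] = 36/12 = 3
  <chi_rho, chi_3> = (1/12)[1*(12)*conj(1) + 3*(4)*conj(1) + 4*(3 + 3*exp(2*I*pi/3))*conj(exp(-2*I*pi/3)) + 4*(3 + 3*exp(-2*I*pi/3))*conj(exp(2*I*pi/3))]
      = (1/12)[(12) + (12) + (-12) + (-12)] = 0/12 = 0
  <chi_rho, chi_4> = (1/12)[1*(12)*conj(3) + 3*(4)*conj(-1) + 4*(3 + 3*exp(2*I*pi/3))*conj(0) + 4*(3 + 3*exp(-2*I*pi/3))*conj(0)]
      = (1/12)[(36) + (-12) + (0) + (0)] = 24/12 = 2
(Exp terms are combined using exp(i*s)*conj(exp(i*t)) = exp(i*(s-t)), and sums of them are collapsed using the identity that for every m > 1 the m distinct m-th roots of unity sum to 0, e.g. 1 + exp(2*I*pi/3) + exp(-2*I*pi/3) = 0.)
Dimension check: dim(rho) = sum (mult * dim) = 3*1 + 3*1 + 0*1 + 2*3 = 12 = chi_rho(e) = 12.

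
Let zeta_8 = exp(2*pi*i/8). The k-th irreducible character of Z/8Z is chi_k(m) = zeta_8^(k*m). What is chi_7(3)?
chi_7(3) = zeta_8^21 = exp(-3*I*pi/4)

Argument: chi_7(3) = zeta_8^(7*3) = zeta_8^21. Since zeta_8^8 = 1, this equals zeta_8^5 = exp(2*pi*i*5/8) = exp(-3*I*pi/4).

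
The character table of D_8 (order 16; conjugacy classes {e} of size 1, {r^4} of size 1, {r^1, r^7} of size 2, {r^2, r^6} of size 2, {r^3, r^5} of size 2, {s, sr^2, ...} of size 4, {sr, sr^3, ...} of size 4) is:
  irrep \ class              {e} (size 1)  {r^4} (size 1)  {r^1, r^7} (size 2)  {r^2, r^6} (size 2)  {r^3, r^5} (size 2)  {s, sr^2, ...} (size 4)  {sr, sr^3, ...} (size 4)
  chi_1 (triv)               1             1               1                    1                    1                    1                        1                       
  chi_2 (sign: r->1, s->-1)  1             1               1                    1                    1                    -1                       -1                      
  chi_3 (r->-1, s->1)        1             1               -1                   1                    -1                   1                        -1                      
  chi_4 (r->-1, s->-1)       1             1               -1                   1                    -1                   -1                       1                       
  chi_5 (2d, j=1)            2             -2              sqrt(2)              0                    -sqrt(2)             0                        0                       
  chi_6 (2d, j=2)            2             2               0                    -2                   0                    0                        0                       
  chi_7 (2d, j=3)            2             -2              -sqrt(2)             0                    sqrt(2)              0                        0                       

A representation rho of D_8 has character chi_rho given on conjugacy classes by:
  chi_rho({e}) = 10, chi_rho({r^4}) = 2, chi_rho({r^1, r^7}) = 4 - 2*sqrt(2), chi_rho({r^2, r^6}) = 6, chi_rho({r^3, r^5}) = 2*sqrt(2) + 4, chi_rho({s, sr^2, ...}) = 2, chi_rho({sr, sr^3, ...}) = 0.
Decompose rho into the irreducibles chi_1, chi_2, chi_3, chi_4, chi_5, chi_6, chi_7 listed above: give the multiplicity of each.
Multiplicities: chi_1: 3, chi_2: 2, chi_3: 1, chi_4: 0, chi_5: 0, chi_6: 0, chi_7: 2.

Justification: Use <chi_rho, chi> = (1/|G|) sum_C |C| * chi_rho(C) * conj(chi(C)) with |G| = 16 for each irreducible chi in the table:
  <chi_rho, chi_1> = (1/16)[1*(10)*conj(1) + 1*(2)*conj(1) + 2*(4 - 2*sqrt(2))*conj(1) + 2*(6)*conj(1) + 2*(2*sqrt(2) + 4)*conj(1) + 4*(2)*conj(1) + 4*(0)*conj(1)]
      = (1/16)[(10) + (2) + (8 - 4*sqrt(2)) + (12) + (4*sqrt(2) + 8) + (8) + (0)] = 48/16 = 3
  <chi_rho, chi_2> = (1/16)[1*(10)*conj(1) + 1*(2)*conj(1) + 2*(4 - 2*sqrt(2))*conj(1) + 2*(6)*conj(1) + 2*(2*sqrt(2) + 4)*conj(1) + 4*(2)*conj(-1) + 4*(0)*conj(-1)]
      = (1/16)[(10) + (2) + (8 - 4*sqrt(2)) + (12) + (4*sqrt(2) + 8) + (-8) + (0)] = 32/16 = 2
  <chi_rho, chi_3> = (1/16)[1*(10)*conj(1) + 1*(2)*conj(1) + 2*(4 - 2*sqrt(2))*conj(-1) + 2*(6)*conj(1) + 2*(2*sqrt(2) + 4)*conj(-1) + 4*(2)*conj(1) + 4*(0)*conj(-1)]
      = (1/16)[(10) + (2) + (-8 + 4*sqrt(2)) + (12) + (-8 - 4*sqrt(2)) + (8) + (0)] = 16/16 = 1
  <chi_rho, chi_4> = (1/16)[1*(10)*conj(1) + 1*(2)*conj(1) + 2*(4 - 2*sqrt(2))*conj(-1) + 2*(6)*conj(1) + 2*(2*sqrt(2) + 4)*conj(-1) + 4*(2)*conj(-1) + 4*(0)*conj(1)]
      = (1/16)[(10) + (2) + (-8 + 4*sqrt(2)) + (12) + (-8 - 4*sqrt(2)) + (-8) + (0)] = 0/16 = 0
  <chi_rho, chi_5> = (1/16)[1*(10)*conj(2) + 1*(2)*conj(-2) + 2*(4 - 2*sqrt(2))*conj(sqrt(2)) + 2*(6)*conj(0) + 2*(2*sqrt(2) + 4)*conj(-sqrt(2)) + 4*(2)*conj(0) + 4*(0)*conj(0)]
      = (1/16)[(20) + (-4) + (-8 + 8*sqrt(2)) + (0) + (-8*sqrt(2) - 8) + (0) + (0)] = 0/16 = 0
  <chi_rho, chi_6> = (1/16)[1*(10)*conj(2) + 1*(2)*conj(2) + 2*(4 - 2*sqrt(2))*conj(0) + 2*(6)*conj(-2) + 2*(2*sqrt(2) + 4)*conj(0) + 4*(2)*conj(0) + 4*(0)*conj(0)]
      = (1/16)[(20) + (4) + (0) + (-24) + (0) + (0) + (0)] = 0/16 = 0
  <chi_rho, chi_7> = (1/16)[1*(10)*conj(2) + 1*(2)*conj(-2) + 2*(4 - 2*sqrt(2))*conj(-sqrt(2)) + 2*(6)*conj(0) + 2*(2*sqrt(2) + 4)*conj(sqrt(2)) + 4*(2)*conj(0) + 4*(0)*conj(0)]
      = (1/16)[(20) + (-4) + (8 - 8*sqrt(2)) + (0) + (8 + 8*sqrt(2)) + (0) + (0)] = 32/16 = 2
Dimension check: dim(rho) = sum (mult * dim) = 3*1 + 2*1 + 1*1 + 0*1 + 0*2 + 0*2 + 2*2 = 10 = chi_rho(e) = 10.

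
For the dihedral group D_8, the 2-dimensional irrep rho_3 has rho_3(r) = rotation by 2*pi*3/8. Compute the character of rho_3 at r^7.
chi_{rho_3}(r^7) = 2*cos(2*pi*3*7/8) = -sqrt(2)

Explanation: rho_3(r^7) is rotation by angle 2*pi*3*7/8, whose trace is 2*cos(2*pi*3*7/8) = -sqrt(2).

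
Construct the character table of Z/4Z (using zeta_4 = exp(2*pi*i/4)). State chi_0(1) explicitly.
Character table of Z/4Z (irreps indexed chi_0,...,chi_3 with chi_k(m) = zeta_4^(k*m), zeta_4 = exp(2*pi*i/4)):
  irrep \ class  {0} (size 1)  {1} (size 1)  {2} (size 1)  {3} (size 1)
  chi_0          1             1             1             1           
  chi_1          1             I             -1            -I          
  chi_2          1             -1            1             -1          
  chi_3          1             -I            -1            I           

Spot check: chi_0(1) = zeta_4^(0*1) = zeta_4^0 = 1.

Solution. Z/4Z is abelian, so all 4 irreducible complex representations are 1-dimensional. They are given by chi_k(m) = zeta_4^(k*m) for k = 0,...,3. Row orthogonality: sum_m chi_k(m) conj(chi_l(m)) = 4 * [k = l].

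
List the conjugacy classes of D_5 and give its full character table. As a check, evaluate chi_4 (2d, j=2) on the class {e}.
Conjugacy classes: {e} of size 1, {r^1, r^4} of size 2, {r^2, r^3} of size 2, {s, sr, ..., sr^4} of size 5.
Character table:
  irrep \ class              {e} (size 1)  {r^1, r^4} (size 2)  {r^2, r^3} (size 2)  {s, sr, ..., sr^4} (size 5)
  chi_1 (triv)               1             1                    1                    1                          
  chi_2 (sign: r->1, s->-1)  1             1                    1                    -1                         
  chi_3 (2d, j=1)            2             -1/2 + sqrt(5)/2     -sqrt(5)/2 - 1/2     0                          
  chi_4 (2d, j=2)            2             -sqrt(5)/2 - 1/2     -1/2 + sqrt(5)/2     0                          

Spot check: chi_4 (2d, j=2) on {e} = 2.

Working: D_5 has order 2*5 = 10 with 4 conjugacy classes, hence 4 irreducibles. Sum of squared dims 1 + 1 + 4 + 4 = 10 = |G|. Linear characters come from the abelianisation; the 2-dimensional irreps have character r^k -> 2*cos(2*pi*j*k/5), reflections -> 0.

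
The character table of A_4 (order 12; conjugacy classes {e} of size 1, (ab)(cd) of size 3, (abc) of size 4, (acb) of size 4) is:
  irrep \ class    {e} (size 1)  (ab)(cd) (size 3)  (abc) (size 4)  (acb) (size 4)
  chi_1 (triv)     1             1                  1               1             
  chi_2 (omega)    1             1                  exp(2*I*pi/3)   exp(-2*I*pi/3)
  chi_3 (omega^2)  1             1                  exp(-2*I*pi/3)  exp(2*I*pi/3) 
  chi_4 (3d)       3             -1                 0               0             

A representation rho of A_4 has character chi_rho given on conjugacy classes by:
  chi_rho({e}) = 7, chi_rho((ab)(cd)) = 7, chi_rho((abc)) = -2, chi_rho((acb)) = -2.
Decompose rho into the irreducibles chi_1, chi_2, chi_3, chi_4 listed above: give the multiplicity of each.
Multiplicities: chi_1: 1, chi_2: 3, chi_3: 3, chi_4: 0.

Why: Use <chi_rho, chi> = (1/|G|) sum_C |C| * chi_rho(C) * conj(chi(C)) with |G| = 12 for each irreducible chi in the table:
  <chi_rho, chi_1> = (1/12)[1*(7)*conj(1) + 3*(7)*conj(1) + 4*(-2)*conj(1) + 4*(-2)*conj(1)]
      = (1/12)[(7) + (21) + (-8) + (-8)] = 12/12 = 1
  <chi_rho, chi_2> = (1/12)[1*(7)*conj(1) + 3*(7)*conj(1) + 4*(-2)*conj(exp(2*I*pi/3)) + 4*(-2)*conj(exp(-2*I*pi/3))]
      = (1/12)[(7) + (21) + (12 + 4*exp(-2*I*pi/3) + 12*exp(2*I*pi/3)) + (12 + 12*exp(-2*I*pi/3) + 4*exp(2*I*pi/3))] = 36/12 = 3
  <chi_rho, chi_3> = (1/12)[1*(7)*conj(1) + 3*(7)*conj(1) + 4*(-2)*conj(exp(-2*I*pi/3)) + 4*(-2)*conj(exp(2*I*pi/3))]
      = (1/12)[(7) + (21) + (12 + 12*exp(-2*I*pi/3) + 4*exp(2*I*pi/3)) + (12 + 4*exp(-2*I*pi/3) + 12*exp(2*I*pi/3))] = 36/12 = 3
  <chi_rho, chi_4> = (1/12)[1*(7)*conj(3) + 3*(7)*conj(-1) + 4*(-2)*conj(0) + 4*(-2)*conj(0)]
      = (1/12)[(21) + (-21) + (0) + (0)] = 0/12 = 0
(Exp terms are combined using exp(i*s)*conj(exp(i*t)) = exp(i*(s-t)), and sums of them are collapsed using the identity that for every m > 1 the m distinct m-th roots of unity sum to 0, e.g. 1 + exp(2*I*pi/3) + exp(-2*I*pi/3) = 0.)
Dimension check: dim(rho) = sum (mult * dim) = 1*1 + 3*1 + 3*1 + 0*3 = 7 = chi_rho(e) = 7.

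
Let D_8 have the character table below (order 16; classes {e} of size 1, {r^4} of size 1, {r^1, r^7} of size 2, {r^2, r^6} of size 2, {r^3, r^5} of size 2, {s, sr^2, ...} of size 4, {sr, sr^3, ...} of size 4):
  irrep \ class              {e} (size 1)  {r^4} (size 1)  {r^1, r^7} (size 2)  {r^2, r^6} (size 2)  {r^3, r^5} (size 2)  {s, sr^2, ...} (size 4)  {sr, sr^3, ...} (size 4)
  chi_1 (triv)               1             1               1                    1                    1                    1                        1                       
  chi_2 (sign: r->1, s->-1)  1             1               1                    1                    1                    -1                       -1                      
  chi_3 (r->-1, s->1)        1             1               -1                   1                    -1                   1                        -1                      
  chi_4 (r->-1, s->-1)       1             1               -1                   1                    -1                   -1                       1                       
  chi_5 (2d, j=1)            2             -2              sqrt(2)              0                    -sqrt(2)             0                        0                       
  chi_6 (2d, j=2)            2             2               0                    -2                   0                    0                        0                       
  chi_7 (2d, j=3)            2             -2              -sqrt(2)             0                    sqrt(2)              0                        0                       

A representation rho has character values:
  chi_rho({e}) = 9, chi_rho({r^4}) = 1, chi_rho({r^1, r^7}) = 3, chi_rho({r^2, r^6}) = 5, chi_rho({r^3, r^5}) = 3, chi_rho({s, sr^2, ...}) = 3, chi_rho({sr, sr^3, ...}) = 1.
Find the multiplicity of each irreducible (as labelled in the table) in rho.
Multiplicities: chi_1: 3, chi_2: 1, chi_3: 1, chi_4: 0, chi_5: 1, chi_6: 0, chi_7: 1.

Details: Use <chi_rho, chi> = (1/|G|) sum_C |C| * chi_rho(C) * conj(chi(C)) with |G| = 16 for each irreducible chi in the table:
  <chi_rho, chi_1> = (1/16)[1*(9)*conj(1) + 1*(1)*conj(1) + 2*(3)*conj(1) + 2*(5)*conj(1) + 2*(3)*conj(1) + 4*(3)*conj(1) + 4*(1)*conj(1)]
      = (1/16)[(9) + (1) + (6) + (10) + (6) + (12) + (4)] = 48/16 = 3
  <chi_rho, chi_2> = (1/16)[1*(9)*conj(1) + 1*(1)*conj(1) + 2*(3)*conj(1) + 2*(5)*conj(1) + 2*(3)*conj(1) + 4*(3)*conj(-1) + 4*(1)*conj(-1)]
      = (1/16)[(9) + (1) + (6) + (10) + (6) + (-12) + (-4)] = 16/16 = 1
  <chi_rho, chi_3> = (1/16)[1*(9)*conj(1) + 1*(1)*conj(1) + 2*(3)*conj(-1) + 2*(5)*conj(1) + 2*(3)*conj(-1) + 4*(3)*conj(1) + 4*(1)*conj(-1)]
      = (1/16)[(9) + (1) + (-6) + (10) + (-6) + (12) + (-4)] = 16/16 = 1
  <chi_rho, chi_4> = (1/16)[1*(9)*conj(1) + 1*(1)*conj(1) + 2*(3)*conj(-1) + 2*(5)*conj(1) + 2*(3)*conj(-1) + 4*(3)*conj(-1) + 4*(1)*conj(1)]
      = (1/16)[(9) + (1) + (-6) + (10) + (-6) + (-12) + (4)] = 0/16 = 0
  <chi_rho, chi_5> = (1/16)[1*(9)*conj(2) + 1*(1)*conj(-2) + 2*(3)*conj(sqrt(2)) + 2*(5)*conj(0) + 2*(3)*conj(-sqrt(2)) + 4*(3)*conj(0) + 4*(1)*conj(0)]
      = (1/16)[(18) + (-2) + (6*sqrt(2)) + (0) + (-6*sqrt(2)) + (0) + (0)] = 16/16 = 1
  <chi_rho, chi_6> = (1/16)[1*(9)*conj(2) + 1*(1)*conj(2) + 2*(3)*conj(0) + 2*(5)*conj(-2) + 2*(3)*conj(0) + 4*(3)*conj(0) + 4*(1)*conj(0)]
      = (1/16)[(18) + (2) + (0) + (-20) + (0) + (0) + (0)] = 0/16 = 0
  <chi_rho, chi_7> = (1/16)[1*(9)*conj(2) + 1*(1)*conj(-2) + 2*(3)*conj(-sqrt(2)) + 2*(5)*conj(0) + 2*(3)*conj(sqrt(2)) + 4*(3)*conj(0) + 4*(1)*conj(0)]
      = (1/16)[(18) + (-2) + (-6*sqrt(2)) + (0) + (6*sqrt(2)) + (0) + (0)] = 16/16 = 1
Dimension check: dim(rho) = sum (mult * dim) = 3*1 + 1*1 + 1*1 + 0*1 + 1*2 + 0*2 + 1*2 = 9 = chi_rho(e) = 9.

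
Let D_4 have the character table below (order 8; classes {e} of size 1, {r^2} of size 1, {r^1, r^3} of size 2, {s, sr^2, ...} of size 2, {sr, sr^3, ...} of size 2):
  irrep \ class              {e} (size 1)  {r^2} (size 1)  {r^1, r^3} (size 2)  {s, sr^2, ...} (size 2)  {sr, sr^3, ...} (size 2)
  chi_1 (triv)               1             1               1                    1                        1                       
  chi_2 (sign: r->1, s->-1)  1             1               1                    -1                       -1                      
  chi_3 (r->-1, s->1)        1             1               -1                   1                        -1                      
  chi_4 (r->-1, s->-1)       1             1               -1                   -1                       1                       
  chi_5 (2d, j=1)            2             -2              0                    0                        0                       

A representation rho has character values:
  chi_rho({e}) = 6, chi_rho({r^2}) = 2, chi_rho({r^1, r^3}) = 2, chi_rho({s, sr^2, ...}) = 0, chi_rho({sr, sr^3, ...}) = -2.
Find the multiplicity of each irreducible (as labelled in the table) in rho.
Multiplicities: chi_1: 1, chi_2: 2, chi_3: 1, chi_4: 0, chi_5: 1.

Use <chi_rho, chi> = (1/|G|) sum_C |C| * chi_rho(C) * conj(chi(C)) with |G| = 8 for each irreducible chi in the table:
  <chi_rho, chi_1> = (1/8)[1*(6)*conj(1) + 1*(2)*conj(1) + 2*(2)*conj(1) + 2*(0)*conj(1) + 2*(-2)*conj(1)]
      = (1/8)[(6) + (2) + (4) + (0) + (-4)] = 8/8 = 1
  <chi_rho, chi_2> = (1/8)[1*(6)*conj(1) + 1*(2)*conj(1) + 2*(2)*conj(1) + 2*(0)*conj(-1) + 2*(-2)*conj(-1)]
      = (1/8)[(6) + (2) + (4) + (0) + (4)] = 16/8 = 2
  <chi_rho, chi_3> = (1/8)[1*(6)*conj(1) + 1*(2)*conj(1) + 2*(2)*conj(-1) + 2*(0)*conj(1) + 2*(-2)*conj(-1)]
      = (1/8)[(6) + (2) + (-4) + (0) + (4)] = 8/8 = 1
  <chi_rho, chi_4> = (1/8)[1*(6)*conj(1) + 1*(2)*conj(1) + 2*(2)*conj(-1) + 2*(0)*conj(-1) + 2*(-2)*conj(1)]
      = (1/8)[(6) + (2) + (-4) + (0) + (-4)] = 0/8 = 0
  <chi_rho, chi_5> = (1/8)[1*(6)*conj(2) + 1*(2)*conj(-2) + 2*(2)*conj(0) + 2*(0)*conj(0) + 2*(-2)*conj(0)]
      = (1/8)[(12) + (-4) + (0) + (0) + (0)] = 8/8 = 1
Dimension check: dim(rho) = sum (mult * dim) = 1*1 + 2*1 + 1*1 + 0*1 + 1*2 = 6 = chi_rho(e) = 6.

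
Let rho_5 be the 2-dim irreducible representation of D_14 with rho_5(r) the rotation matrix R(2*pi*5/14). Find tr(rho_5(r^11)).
chi_{rho_5}(r^11) = 2*cos(2*pi*5*11/14) = 2*cos(pi/7)

Argument: rho_5(r^11) is rotation by angle 2*pi*5*11/14, whose trace is 2*cos(2*pi*5*11/14) = 2*cos(pi/7).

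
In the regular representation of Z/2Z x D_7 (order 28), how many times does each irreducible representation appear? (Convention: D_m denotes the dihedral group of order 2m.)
Each irreducible V_i of dimension d_i appears with multiplicity d_i, i.e. rho_reg = (direct sum over all irreducibles V_i) d_i V_i. The irreducible dimensions for Z/2Z x D_7 are 1, 1, 1, 1, 2, 2, 2, 2, 2, 2: 4 irreducibles of dimension 1, each with multiplicity 1; 6 irreducibles of dimension 2, each with multiplicity 2. Total dimension 4*1*1 + 6*2*2 = 28 = |G|.

Argument: General theorem: in the regular representation of a finite group G, each irreducible appears with multiplicity equal to its dimension. Check: dim(rho_reg) = sum d_i^2 = 1 + 1 + 1 + 1 + 4 + 4 + 4 + 4 + 4 + 4 = 28 = |G|.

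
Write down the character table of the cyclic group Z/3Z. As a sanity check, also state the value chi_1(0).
Character table of Z/3Z (irreps indexed chi_0,...,chi_2 with chi_k(m) = zeta_3^(k*m), zeta_3 = exp(2*pi*i/3)):
  irrep \ class  {0} (size 1)  {1} (size 1)    {2} (size 1)  
  chi_0          1             1               1             
  chi_1          1             exp(2*I*pi/3)   exp(-2*I*pi/3)
  chi_2          1             exp(-2*I*pi/3)  exp(2*I*pi/3) 

Spot check: chi_1(0) = zeta_3^(1*0) = zeta_3^0 = 1.

Details: Z/3Z is abelian, so all 3 irreducible complex representations are 1-dimensional. They are given by chi_k(m) = zeta_3^(k*m) for k = 0,...,2. Row orthogonality: sum_m chi_k(m) conj(chi_l(m)) = 3 * [k = l].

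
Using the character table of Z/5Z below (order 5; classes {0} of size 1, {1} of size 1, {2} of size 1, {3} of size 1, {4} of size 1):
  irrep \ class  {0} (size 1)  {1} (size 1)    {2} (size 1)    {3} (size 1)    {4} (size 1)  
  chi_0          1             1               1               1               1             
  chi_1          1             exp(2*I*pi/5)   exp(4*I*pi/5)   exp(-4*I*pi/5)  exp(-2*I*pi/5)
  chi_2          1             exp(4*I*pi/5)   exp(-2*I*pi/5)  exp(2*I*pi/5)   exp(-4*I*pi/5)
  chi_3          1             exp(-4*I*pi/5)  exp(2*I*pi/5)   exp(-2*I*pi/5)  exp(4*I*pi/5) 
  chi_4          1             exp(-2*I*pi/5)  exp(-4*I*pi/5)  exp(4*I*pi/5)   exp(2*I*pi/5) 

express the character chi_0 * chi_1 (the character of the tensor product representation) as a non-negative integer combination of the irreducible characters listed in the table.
chi_0 tensor chi_1 = chi_1 (all other irreducibles have multiplicity 0).

Details: The character of a tensor product is the pointwise product (chi_0 * chi_1)(C) = chi_0(C) * chi_1(C):
  {0}: (1)*(1), {1}: (1)*(exp(2*I*pi/5)), {2}: (1)*(exp(4*I*pi/5)), {3}: (1)*(exp(-4*I*pi/5)), {4}: (1)*(exp(-2*I*pi/5))
so (chi_0 * chi_1) takes values
  {0} -> 1, {1} -> exp(2*I*pi/5), {2} -> exp(4*I*pi/5), {3} -> exp(-4*I*pi/5), {4} -> exp(-2*I*pi/5).
Now take the inner product of this character with each irreducible chi from the table, <chi_0*chi_1, chi> = (1/5) sum_C |C| (chi_0*chi_1)(C) conj(chi(C)):
  <chi_0*chi_1, chi_0> = (1/5)[1*(1)*conj(1) + 1*(exp(2*I*pi/5))*conj(1) + 1*(exp(4*I*pi/5))*conj(1) + 1*(exp(-4*I*pi/5))*conj(1) + 1*(exp(-2*I*pi/5))*conj(1)]
      = (1/5)[(1) + (exp(2*I*pi/5)) + (exp(4*I*pi/5)) + (exp(-4*I*pi/5)) + (exp(-2*I*pi/5))] = 0/5 = 0
  <chi_0*chi_1, chi_1> = (1/5)[1*(1)*conj(1) + 1*(exp(2*I*pi/5))*conj(exp(2*I*pi/5)) + 1*(exp(4*I*pi/5))*conj(exp(4*I*pi/5)) + 1*(exp(-4*I*pi/5))*conj(exp(-4*I*pi/5)) + 1*(exp(-2*I*pi/5))*conj(exp(-2*I*pi/5))]
      = (1/5)[(1) + (1) + (1) + (1) + (1)] = 5/5 = 1
  <chi_0*chi_1, chi_2> = (1/5)[1*(1)*conj(1) + 1*(exp(2*I*pi/5))*conj(exp(4*I*pi/5)) + 1*(exp(4*I*pi/5))*conj(exp(-2*I*pi/5)) + 1*(exp(-4*I*pi/5))*conj(exp(2*I*pi/5)) + 1*(exp(-2*I*pi/5))*conj(exp(-4*I*pi/5))]
      = (1/5)[(1) + (exp(-2*I*pi/5)) + (exp(-4*I*pi/5)) + (exp(4*I*pi/5)) + (exp(2*I*pi/5))] = 0/5 = 0
  <chi_0*chi_1, chi_3> = (1/5)[1*(1)*conj(1) + 1*(exp(2*I*pi/5))*conj(exp(-4*I*pi/5)) + 1*(exp(4*I*pi/5))*conj(exp(2*I*pi/5)) + 1*(exp(-4*I*pi/5))*conj(exp(-2*I*pi/5)) + 1*(exp(-2*I*pi/5))*conj(exp(4*I*pi/5))]
      = (1/5)[(1) + (exp(-4*I*pi/5)) + (exp(2*I*pi/5)) + (exp(-2*I*pi/5)) + (exp(4*I*pi/5))] = 0/5 = 0
  <chi_0*chi_1, chi_4> = (1/5)[1*(1)*conj(1) + 1*(exp(2*I*pi/5))*conj(exp(-2*I*pi/5)) + 1*(exp(4*I*pi/5))*conj(exp(-4*I*pi/5)) + 1*(exp(-4*I*pi/5))*conj(exp(4*I*pi/5)) + 1*(exp(-2*I*pi/5))*conj(exp(2*I*pi/5))]
      = (1/5)[(1) + (exp(4*I*pi/5)) + (exp(-2*I*pi/5)) + (exp(2*I*pi/5)) + (exp(-4*I*pi/5))] = 0/5 = 0
(Exp terms are combined using exp(i*s)*conj(exp(i*t)) = exp(i*(s-t)), and sums of them are collapsed using the identity that for every m > 1 the m distinct m-th roots of unity sum to 0, e.g. 1 + exp(2*I*pi/3) + exp(-2*I*pi/3) = 0.)
Hence the multiplicities are chi_1: 1. Dimension check: dim(chi_0)*dim(chi_1) = 1*1 = 1 and sum (mult * dim) = 1*1 = 1.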